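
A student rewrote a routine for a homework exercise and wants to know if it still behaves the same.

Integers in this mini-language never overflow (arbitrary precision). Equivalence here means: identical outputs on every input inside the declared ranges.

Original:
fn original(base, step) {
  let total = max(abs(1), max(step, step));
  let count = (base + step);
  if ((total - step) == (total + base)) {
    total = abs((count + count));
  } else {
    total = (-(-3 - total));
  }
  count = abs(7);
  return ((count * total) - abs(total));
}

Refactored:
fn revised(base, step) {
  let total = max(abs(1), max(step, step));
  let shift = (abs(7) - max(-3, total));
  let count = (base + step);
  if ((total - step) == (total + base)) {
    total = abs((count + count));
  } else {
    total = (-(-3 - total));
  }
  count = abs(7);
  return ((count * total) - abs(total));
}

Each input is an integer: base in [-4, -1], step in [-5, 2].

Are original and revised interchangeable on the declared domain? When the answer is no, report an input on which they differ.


Changes here: statement counts differ; also min/max/abs usage differs; also local variable names differ; also arithmetic usage differs; also constant usage differs; the full 32-point sweep finds no disagreement.
verdict: equivalent


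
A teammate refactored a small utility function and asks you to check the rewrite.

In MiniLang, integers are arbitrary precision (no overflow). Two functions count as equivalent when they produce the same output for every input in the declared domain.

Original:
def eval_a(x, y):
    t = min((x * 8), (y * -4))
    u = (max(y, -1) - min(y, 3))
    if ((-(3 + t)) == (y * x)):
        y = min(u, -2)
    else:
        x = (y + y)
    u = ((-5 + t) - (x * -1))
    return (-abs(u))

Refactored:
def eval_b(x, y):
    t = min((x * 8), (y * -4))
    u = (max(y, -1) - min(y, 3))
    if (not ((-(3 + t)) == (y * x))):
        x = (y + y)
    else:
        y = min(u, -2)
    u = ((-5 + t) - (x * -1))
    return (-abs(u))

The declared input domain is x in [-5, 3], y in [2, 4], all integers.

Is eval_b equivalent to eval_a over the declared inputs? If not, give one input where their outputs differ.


Side by side, the visible changes include: boolean connective usage differs.
As a probe, take x=3, y=4: eval_a runs t := -16 | u := 1 | ((-(3 + t)) == (y * x)): false | x := 8 | u := -13 | result -13; eval_b runs t := -16 | u := 1 | (not ((-(3 + t)) == (y * x))): true | x := 8 | u := -13 | result -13; both end at -13.
Sweeping the whole domain (27 inputs) finds no disagreement.
verdict: equivalent


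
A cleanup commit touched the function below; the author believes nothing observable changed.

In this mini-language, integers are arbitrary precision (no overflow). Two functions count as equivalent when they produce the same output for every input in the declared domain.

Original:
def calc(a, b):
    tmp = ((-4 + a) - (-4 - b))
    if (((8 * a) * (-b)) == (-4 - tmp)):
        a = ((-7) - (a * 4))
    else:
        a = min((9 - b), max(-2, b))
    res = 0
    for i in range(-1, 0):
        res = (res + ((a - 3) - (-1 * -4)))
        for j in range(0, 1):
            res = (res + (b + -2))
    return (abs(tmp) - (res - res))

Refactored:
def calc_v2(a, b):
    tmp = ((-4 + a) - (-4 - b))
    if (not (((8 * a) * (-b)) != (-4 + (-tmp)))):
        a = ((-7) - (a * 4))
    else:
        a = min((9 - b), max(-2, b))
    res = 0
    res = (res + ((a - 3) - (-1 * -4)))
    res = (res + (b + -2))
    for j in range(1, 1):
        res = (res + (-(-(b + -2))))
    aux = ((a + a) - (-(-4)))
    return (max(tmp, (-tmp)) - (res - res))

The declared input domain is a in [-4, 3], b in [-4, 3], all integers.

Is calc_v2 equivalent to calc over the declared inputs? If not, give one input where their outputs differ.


Although boolean connective usage differs, plus min/max/abs usage differs, plus arithmetic usage differs, plus comparison usage differs, plus loop structure differs, plus local variable names differ, plus constant usage differs, plus statement counts differ, 64/64 inputs agree.
verdict: equivalent


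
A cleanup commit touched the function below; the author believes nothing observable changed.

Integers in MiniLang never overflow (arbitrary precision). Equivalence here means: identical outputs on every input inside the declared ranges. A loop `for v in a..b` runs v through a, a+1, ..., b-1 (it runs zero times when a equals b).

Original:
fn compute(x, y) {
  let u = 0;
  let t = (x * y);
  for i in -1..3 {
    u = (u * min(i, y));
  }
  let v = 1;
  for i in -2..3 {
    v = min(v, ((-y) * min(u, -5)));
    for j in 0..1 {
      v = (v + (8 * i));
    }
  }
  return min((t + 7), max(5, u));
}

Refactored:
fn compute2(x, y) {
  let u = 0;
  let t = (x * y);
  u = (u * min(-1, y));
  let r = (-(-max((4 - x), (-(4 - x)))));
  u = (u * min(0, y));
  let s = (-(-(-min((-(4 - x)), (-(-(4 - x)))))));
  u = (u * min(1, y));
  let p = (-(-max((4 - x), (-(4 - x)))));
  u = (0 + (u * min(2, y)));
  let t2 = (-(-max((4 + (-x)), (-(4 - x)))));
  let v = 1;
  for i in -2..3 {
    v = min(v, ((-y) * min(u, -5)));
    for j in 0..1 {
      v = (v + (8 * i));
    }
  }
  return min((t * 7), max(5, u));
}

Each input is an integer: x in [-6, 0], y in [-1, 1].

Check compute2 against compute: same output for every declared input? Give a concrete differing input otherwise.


Take x=-6, y=0.
compute: u = 0; t = 0; [i=-1]; u = 0; [i=0]; u = 0; [i=1]; u = 0; [i=2]; u = 0; v = 1; [i=-2]; v = 0; [j=0]; v = -16; [i=-1]; v = -16; [j=0]; v = -24; [i=0]; v = -24; [j=0]; v = -24; [i=1]; v = -24; [j=0]; v = -16; [i=2]; v = -16; [j=0]; v = 0; return 5
compute2: u = 0; t = 0; u = 0; r = 10; u = 0; s = 10; u = 0; p = 10; u = 0; t2 = 10; v = 1; [i=-2]; v = 0; [j=0]; v = -16; [i=-1]; v = -16; [j=0]; v = -24; [i=0]; v = -24; [j=0]; v = -24; [i=1]; v = -24; [j=0]; v = -16; [i=2]; v = -16; [j=0]; v = 0; return 0
5 != 0, so the rewrite changes behavior.
verdict: not equivalent; witness: x=-6, y=0


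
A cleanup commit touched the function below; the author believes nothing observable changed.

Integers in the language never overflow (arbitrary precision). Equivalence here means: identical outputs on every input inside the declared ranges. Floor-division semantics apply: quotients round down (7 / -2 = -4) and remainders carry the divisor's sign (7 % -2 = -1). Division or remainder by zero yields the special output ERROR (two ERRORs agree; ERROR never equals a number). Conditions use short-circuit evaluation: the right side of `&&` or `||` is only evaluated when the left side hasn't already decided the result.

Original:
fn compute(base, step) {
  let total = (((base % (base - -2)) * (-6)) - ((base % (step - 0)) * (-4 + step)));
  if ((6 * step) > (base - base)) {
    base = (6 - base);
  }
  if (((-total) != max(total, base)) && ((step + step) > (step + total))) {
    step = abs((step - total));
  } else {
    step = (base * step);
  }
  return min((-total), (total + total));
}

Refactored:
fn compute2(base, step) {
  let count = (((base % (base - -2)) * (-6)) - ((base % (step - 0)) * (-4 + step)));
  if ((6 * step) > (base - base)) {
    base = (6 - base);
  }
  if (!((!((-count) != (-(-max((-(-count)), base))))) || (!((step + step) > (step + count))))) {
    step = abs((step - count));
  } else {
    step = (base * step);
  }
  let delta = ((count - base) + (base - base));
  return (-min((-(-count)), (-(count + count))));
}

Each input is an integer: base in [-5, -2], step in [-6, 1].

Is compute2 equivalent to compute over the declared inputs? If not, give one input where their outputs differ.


Evaluate both at base=-5, step=-6.
compute: total becomes -38; next ((6 * step) > (base - base)) evaluates to false; next (((-total) != max(total, base)) && ((step + step) > (step + total))) evaluates to true; next step becomes 32; next final value -76
compute2: count becomes -38; next ((6 * step) > (base - base)) evaluates to false; next (!((!((-count) != (-(-max((-(-count)), base))))) || (!((step + step) > (step + count))))) evaluates to true; next step becomes 32; next delta becomes -33; next final value 38
-76 against 38: the behavior changed.
verdict: not equivalent; witness: base=-5, step=-6


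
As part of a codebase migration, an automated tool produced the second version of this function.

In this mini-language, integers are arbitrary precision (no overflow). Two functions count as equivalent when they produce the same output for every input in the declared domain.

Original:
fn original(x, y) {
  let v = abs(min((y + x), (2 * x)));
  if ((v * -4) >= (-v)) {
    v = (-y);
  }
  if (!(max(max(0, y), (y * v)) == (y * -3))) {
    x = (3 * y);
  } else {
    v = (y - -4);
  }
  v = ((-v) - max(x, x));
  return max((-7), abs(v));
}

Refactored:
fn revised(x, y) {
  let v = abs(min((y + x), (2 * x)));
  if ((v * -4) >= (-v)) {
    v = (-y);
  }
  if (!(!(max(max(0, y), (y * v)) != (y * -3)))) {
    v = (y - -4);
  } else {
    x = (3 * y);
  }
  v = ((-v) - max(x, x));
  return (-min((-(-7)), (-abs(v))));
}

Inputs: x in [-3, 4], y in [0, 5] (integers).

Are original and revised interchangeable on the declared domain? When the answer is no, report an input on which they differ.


Run the pair on x=-3, y=0.
original: v := 6 | ((v * -4) >= (-v)): false | (!(max(max(0, y), (y * v)) == (y * -3))): false | v := 4 | v := -1 | result 1
revised: v := 6 | ((v * -4) >= (-v)): false | (!(!(max(max(0, y), (y * v)) != (y * -3)))): false | x := 0 | v := -6 | result 6
1 and 6 differ, so these are not the same function on this domain.
verdict: not equivalent; witness: x=-3, y=0


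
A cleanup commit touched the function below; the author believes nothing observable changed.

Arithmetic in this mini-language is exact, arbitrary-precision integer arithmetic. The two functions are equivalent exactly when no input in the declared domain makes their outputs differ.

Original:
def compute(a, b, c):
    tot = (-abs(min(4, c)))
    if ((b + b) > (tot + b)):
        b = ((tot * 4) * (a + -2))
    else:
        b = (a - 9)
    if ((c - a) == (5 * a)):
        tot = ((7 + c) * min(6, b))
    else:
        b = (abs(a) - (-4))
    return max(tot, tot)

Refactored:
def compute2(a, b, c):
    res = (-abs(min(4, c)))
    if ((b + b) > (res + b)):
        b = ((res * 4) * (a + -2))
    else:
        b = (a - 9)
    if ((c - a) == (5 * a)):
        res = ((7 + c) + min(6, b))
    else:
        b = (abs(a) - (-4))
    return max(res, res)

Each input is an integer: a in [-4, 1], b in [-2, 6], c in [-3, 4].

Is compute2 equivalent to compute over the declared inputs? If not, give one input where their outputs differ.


Try a=0, b=-2, c=0.
compute: tot = 0; ((b + b) > (tot + b)) -> false; b = -9; ((c - a) == (5 * a)) -> true; tot = -63; return -63
compute2: res = 0; ((b + b) > (res + b)) -> false; b = -9; ((c - a) == (5 * a)) -> true; res = -2; return -2
-63 against -2: the behavior changed.
verdict: not equivalent; witness: a=0, b=-2, c=0


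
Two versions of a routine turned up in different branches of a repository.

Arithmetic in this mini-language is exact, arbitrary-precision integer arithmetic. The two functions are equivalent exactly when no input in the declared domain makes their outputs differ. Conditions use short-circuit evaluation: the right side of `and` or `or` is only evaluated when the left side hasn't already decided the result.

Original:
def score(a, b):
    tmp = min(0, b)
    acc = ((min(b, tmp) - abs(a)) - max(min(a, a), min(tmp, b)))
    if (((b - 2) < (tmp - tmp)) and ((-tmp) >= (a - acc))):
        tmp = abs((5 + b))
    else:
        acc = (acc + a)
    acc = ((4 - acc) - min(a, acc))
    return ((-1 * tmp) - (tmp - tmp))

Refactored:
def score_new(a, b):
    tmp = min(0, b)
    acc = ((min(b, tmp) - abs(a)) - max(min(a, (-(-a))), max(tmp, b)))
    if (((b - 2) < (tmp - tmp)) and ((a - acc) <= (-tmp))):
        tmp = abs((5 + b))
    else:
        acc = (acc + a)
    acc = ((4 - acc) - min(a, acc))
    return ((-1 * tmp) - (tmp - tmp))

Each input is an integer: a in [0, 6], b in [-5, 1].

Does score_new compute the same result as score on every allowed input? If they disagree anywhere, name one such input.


Take a=0, b=1.
score: tmp := 0 | acc := 0 | (((b - 2) < (tmp - tmp)) and ((-tmp) >= (a - acc))): true | tmp := 6 | acc := 4 | result -6
score_new: tmp := 0 | acc := -1 | (((b - 2) < (tmp - tmp)) and ((a - acc) <= (-tmp))): false | acc := -1 | acc := 6 | result 0
-6 != 0, so the rewrite changes behavior.
verdict: not equivalent; witness: a=0, b=1


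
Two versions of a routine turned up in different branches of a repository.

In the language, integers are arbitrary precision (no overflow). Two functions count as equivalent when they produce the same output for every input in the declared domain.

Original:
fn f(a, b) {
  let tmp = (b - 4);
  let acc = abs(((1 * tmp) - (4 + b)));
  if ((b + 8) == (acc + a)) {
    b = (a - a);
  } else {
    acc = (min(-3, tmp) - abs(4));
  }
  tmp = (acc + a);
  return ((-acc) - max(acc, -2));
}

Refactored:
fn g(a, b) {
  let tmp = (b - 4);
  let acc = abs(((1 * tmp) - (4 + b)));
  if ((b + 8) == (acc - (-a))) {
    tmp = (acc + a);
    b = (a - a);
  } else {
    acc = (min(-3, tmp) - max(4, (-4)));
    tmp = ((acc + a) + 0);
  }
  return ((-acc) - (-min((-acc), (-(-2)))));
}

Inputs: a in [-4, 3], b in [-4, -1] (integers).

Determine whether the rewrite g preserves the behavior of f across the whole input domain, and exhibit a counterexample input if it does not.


The two are interchangeable: arithmetic usage differs; min/max/abs usage differs; statement counts differ; constant usage differs, and every declared input agrees.
As a probe, take a=1, b=-1: f runs tmp := -5 | acc := 8 | ((b + 8) == (acc + a)): false | acc := -9 | tmp := -8 | result 11; g runs tmp := -5 | acc := 8 | ((b + 8) == (acc - (-a))): false | acc := -9 | tmp := -8 | result 11; both end at 11.
Checked all 32 inputs in the declared domain: the outputs agree on every one.
verdict: equivalent


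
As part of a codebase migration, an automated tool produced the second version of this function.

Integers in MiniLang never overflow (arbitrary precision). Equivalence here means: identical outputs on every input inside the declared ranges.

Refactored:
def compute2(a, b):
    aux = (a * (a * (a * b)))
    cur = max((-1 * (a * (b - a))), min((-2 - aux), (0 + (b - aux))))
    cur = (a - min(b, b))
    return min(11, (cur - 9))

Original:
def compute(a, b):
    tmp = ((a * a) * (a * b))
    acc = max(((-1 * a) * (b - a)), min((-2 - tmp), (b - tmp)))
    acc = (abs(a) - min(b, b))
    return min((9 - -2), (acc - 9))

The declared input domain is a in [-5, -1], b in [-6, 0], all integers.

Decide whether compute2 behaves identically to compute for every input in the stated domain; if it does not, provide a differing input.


Not equivalent: a=-5, b=-6 separates them (2 vs -8).
compute: tmp = 750; acc = -5; acc = 11; return 2
compute2: aux = 750; cur = -5; cur = 1; return -8
verdict: not equivalent; witness: a=-5, b=-6


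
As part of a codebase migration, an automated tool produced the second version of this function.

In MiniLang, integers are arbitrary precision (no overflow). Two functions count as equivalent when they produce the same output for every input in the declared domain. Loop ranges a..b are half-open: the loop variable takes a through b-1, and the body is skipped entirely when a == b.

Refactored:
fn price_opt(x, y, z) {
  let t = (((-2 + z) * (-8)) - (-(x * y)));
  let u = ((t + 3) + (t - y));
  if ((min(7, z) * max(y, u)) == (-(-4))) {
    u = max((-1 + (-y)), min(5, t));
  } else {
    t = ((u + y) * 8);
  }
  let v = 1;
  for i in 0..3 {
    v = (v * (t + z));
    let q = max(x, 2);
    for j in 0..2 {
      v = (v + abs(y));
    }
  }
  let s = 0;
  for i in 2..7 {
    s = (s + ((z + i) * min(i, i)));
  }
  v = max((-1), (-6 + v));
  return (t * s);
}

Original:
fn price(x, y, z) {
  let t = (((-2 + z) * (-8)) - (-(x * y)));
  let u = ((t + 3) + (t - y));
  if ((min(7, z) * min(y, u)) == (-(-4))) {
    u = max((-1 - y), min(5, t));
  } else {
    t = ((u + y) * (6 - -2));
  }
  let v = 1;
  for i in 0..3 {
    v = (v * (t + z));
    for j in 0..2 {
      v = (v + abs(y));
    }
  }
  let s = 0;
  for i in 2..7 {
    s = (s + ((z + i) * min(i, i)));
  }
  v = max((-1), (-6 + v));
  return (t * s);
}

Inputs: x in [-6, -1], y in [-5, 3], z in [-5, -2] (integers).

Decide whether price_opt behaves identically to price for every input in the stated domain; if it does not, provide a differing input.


On input x=-6, y=-2, z=-2, price returns 2200 while price_opt returns 36400.
verdict: not equivalent; witness: x=-6, y=-2, z=-2


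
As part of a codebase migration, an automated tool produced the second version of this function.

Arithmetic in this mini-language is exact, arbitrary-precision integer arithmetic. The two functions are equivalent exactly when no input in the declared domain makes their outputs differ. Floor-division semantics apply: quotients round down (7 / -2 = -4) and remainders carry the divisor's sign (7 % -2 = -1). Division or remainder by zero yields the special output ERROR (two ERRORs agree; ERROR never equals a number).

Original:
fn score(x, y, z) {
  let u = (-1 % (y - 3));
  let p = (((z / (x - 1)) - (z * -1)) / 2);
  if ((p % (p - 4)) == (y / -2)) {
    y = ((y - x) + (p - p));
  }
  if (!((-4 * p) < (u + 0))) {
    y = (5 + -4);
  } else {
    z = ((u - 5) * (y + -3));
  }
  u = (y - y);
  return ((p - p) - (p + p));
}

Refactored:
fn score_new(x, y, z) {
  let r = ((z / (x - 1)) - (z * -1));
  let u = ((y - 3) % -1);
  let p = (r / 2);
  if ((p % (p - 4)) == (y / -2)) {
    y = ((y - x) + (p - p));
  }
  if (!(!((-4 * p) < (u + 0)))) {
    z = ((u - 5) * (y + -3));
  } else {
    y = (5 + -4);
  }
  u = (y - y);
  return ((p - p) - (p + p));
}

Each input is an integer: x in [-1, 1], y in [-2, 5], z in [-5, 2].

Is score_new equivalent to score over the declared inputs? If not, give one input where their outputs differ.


There is a counterexample at x=-1, y=3, z=-5: ERROR on one side, 4 on the other.
score: divide-by-zero, output ERROR
score_new: r := -3 | u := 0 | p := -2 | ((p % (p - 4)) == (y / -2)): true | y := 4 | (!(!((-4 * p) < (u + 0)))): false | y := 1 | u := 0 | result 4
verdict: not equivalent; witness: x=-1, y=3, z=-5


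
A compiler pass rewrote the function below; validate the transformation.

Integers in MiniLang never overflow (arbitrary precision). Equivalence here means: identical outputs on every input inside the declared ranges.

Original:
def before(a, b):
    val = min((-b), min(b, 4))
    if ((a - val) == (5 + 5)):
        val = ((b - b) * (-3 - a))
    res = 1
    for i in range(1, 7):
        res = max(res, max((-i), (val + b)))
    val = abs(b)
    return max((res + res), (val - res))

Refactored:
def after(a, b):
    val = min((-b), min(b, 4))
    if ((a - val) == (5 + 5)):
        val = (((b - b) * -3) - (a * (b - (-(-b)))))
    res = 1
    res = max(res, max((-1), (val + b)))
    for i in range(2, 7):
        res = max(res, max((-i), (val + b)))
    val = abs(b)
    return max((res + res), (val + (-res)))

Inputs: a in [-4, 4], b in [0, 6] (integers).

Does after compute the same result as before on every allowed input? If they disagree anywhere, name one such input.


This is a faithful refactor — constant usage differs, arithmetic usage differs, min/max/abs usage differs, loop structure differs, statement counts differ, but the computed results match everywhere.
One worked example (a=4, b=3) — before: val becomes -3; next ((a - val) == (5 + 5)) evaluates to false; next res becomes 1; next at i=1:; next res becomes 1; next at i=2:; next res becomes 1; next at i=3:; next res becomes 1; next at i=4:; next res becomes 1; next at i=5:; next res becomes 1; next at i=6:; next res becomes 1; next val becomes 3; next final value 2; after: val becomes -3; next ((a - val) == (5 + 5)) evaluates to false; next res becomes 1; next res becomes 1; next at i=2:; next res becomes 1; next at i=3:; next res becomes 1; next at i=4:; next res becomes 1; next at i=5:; next res becomes 1; next at i=6:; next res becomes 1; next val becomes 3; next final value 2; agreement on 2.
Every one of the 63 inputs gives matching results.
verdict: equivalent


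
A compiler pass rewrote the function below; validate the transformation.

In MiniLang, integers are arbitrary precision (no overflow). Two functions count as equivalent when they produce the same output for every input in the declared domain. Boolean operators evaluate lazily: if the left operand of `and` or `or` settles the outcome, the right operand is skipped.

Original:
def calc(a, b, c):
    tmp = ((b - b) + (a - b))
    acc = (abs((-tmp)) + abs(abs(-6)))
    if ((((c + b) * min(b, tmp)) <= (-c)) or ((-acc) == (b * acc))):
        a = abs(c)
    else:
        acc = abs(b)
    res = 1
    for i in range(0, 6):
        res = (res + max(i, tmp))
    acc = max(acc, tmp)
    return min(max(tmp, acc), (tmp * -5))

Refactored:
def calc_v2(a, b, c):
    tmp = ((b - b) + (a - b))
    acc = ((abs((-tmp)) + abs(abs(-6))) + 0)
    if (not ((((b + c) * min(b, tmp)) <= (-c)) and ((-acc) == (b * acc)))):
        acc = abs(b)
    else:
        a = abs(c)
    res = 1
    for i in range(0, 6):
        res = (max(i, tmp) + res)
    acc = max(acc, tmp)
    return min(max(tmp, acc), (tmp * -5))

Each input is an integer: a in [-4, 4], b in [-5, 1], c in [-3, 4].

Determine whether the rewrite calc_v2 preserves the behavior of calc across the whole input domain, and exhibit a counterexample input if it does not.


Try a=-4, b=-2, c=4.
calc: tmp=-2, then acc=8, then ((((c + b) * min(b, tmp)) <= (-c)) or ((-acc) == (b * acc))) is true, then a=4, then res=1, then (i=0), then res=1, then (i=1), then res=2, then (i=2), then res=4, then (i=3), then res=7, then (i=4), then res=11, then (i=5), then res=16, then acc=8, then returns 8
calc_v2: tmp=-2, then acc=8, then (not ((((b + c) * min(b, tmp)) <= (-c)) and ((-acc) == (b * acc)))) is true, then acc=2, then res=1, then (i=0), then res=1, then (i=1), then res=2, then (i=2), then res=4, then (i=3), then res=7, then (i=4), then res=11, then (i=5), then res=16, then acc=2, then returns 2
8 vs 2 — the two versions disagree here.
verdict: not equivalent; witness: a=-4, b=-2, c=4


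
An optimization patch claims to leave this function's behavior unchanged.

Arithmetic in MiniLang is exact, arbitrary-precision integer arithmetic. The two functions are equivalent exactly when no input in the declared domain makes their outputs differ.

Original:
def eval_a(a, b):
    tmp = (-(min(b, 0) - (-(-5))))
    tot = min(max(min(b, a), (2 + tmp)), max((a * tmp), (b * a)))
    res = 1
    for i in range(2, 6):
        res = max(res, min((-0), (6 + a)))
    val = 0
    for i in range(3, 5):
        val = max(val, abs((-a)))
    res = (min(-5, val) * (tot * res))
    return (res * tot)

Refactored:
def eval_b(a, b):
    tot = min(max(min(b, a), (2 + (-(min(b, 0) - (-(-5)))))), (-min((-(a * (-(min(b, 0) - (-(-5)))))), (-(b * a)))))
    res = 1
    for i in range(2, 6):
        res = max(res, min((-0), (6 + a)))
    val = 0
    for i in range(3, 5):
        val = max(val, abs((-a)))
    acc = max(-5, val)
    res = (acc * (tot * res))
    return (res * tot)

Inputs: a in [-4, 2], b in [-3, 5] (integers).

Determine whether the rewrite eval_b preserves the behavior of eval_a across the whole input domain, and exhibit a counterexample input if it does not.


Evaluate both at a=-4, b=-3.
eval_a: tmp := 8 | tot := 10 | res := 1 | iter i=2: | res := 1 | iter i=3: | res := 1 | iter i=4: | res := 1 | iter i=5: | res := 1 | val := 0 | iter i=3: | val := 4 | iter i=4: | val := 4 | res := -50 | result -500
eval_b: tot := 10 | res := 1 | iter i=2: | res := 1 | iter i=3: | res := 1 | iter i=4: | res := 1 | iter i=5: | res := 1 | val := 0 | iter i=3: | val := 4 | iter i=4: | val := 4 | acc := 4 | res := 40 | result 400
-500 != 400, so the rewrite changes behavior.
verdict: not equivalent; witness: a=-4, b=-3


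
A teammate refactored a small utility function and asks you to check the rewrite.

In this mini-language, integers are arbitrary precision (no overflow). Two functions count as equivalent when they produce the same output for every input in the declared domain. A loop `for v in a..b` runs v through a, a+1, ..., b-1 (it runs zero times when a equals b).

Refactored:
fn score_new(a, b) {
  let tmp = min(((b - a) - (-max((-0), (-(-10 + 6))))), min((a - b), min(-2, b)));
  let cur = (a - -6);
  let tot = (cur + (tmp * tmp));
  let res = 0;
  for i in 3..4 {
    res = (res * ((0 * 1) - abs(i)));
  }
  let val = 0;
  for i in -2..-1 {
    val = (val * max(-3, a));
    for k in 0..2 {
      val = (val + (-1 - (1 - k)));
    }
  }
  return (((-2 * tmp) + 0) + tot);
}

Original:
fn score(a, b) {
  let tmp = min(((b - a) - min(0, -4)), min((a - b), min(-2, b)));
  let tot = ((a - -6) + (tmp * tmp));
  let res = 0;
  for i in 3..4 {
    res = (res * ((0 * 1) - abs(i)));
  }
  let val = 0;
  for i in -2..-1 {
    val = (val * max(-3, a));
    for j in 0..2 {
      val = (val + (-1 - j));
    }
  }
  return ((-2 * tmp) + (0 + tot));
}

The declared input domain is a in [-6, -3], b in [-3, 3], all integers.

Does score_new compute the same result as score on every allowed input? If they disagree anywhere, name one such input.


Comparing the listings, the differences include: arithmetic usage differs; and constant usage differs; and statement counts differ; and local variable names differ; and min/max/abs usage differs.
One worked example (a=-5, b=1) — score: tmp = -6; tot = 37; res = 0; [i=3]; res = 0; val = 0; [i=-2]; val = 0; [j=0]; val = -1; [j=1]; val = -3; return 49; score_new: tmp = -6; cur = 1; tot = 37; res = 0; [i=3]; res = 0; val = 0; [i=-2]; val = 0; [k=0]; val = -2; [k=1]; val = -3; return 49; agreement on 49.
Every one of the 28 inputs gives matching results.
verdict: equivalent


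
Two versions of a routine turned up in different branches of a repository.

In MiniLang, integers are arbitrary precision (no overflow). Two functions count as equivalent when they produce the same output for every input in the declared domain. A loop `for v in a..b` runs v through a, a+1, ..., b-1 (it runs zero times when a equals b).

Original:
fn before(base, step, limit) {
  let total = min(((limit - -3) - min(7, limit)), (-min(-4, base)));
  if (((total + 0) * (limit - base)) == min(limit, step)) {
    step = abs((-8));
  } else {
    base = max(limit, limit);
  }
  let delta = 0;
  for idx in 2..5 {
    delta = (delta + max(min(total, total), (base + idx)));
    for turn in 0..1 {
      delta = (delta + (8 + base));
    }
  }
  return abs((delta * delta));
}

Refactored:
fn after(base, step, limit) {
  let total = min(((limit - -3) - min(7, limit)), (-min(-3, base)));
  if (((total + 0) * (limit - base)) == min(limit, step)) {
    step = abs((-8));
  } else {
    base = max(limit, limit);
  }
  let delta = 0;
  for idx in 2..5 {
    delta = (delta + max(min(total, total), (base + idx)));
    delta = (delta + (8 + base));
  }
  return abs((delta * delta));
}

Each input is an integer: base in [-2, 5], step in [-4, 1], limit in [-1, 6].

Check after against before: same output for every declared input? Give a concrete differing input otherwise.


The suspicious edit (`-4` became `-3`) never changes the result for any input inside the declared domain; all 384 inputs agree.
verdict: equivalent


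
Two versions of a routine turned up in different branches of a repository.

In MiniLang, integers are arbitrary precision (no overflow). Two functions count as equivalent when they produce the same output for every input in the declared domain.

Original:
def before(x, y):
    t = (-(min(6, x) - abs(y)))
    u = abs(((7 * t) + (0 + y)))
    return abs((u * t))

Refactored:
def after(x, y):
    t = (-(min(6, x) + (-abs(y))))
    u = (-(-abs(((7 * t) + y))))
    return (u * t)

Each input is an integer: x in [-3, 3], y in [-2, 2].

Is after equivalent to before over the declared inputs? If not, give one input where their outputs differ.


Input x=1, y=0: 7 from before versus -7 from after.
verdict: not equivalent; witness: x=1, y=0


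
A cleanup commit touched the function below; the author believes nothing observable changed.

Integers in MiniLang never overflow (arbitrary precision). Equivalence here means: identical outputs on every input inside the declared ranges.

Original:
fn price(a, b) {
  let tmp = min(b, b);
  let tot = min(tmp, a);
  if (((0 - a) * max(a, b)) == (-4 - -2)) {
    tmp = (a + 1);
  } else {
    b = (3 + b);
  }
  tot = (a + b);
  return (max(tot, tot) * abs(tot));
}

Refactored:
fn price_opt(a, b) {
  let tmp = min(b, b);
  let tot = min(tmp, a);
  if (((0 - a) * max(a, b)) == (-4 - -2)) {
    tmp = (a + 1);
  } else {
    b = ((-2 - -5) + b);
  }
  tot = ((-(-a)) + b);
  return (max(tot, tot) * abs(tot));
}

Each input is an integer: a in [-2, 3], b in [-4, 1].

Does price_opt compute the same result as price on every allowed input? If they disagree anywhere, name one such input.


Side by side, the visible changes include: arithmetic usage differs, and constant usage differs.
One worked example (a=3, b=1) — price: tmp := 1 | tot := 1 | (((0 - a) * max(a, b)) == (-4 - -2)): false | b := 4 | tot := 7 | result 49; price_opt: tmp := 1 | tot := 1 | (((0 - a) * max(a, b)) == (-4 - -2)): false | b := 4 | tot := 7 | result 49; agreement on 49.
An exhaustive pass over the 36 declared inputs shows identical outputs.
verdict: equivalent


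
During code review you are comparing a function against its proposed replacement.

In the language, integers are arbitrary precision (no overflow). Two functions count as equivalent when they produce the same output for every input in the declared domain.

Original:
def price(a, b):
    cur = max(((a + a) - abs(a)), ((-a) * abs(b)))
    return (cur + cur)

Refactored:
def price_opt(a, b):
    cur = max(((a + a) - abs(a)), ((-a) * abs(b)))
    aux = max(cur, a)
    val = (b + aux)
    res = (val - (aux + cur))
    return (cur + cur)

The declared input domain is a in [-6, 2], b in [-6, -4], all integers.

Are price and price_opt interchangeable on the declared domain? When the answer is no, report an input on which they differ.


Reading the diff, among the changes: local variable names differ; and min/max/abs usage differs; and statement counts differ; and arithmetic usage differs.
Spot check at a=-5, b=-4 — price: cur=20, then returns 40. price_opt: cur=20, then aux=20, then val=16, then res=-24, then returns 40. Both give 40.
Checked all 27 inputs in the declared domain: the outputs agree on every one.
verdict: equivalent


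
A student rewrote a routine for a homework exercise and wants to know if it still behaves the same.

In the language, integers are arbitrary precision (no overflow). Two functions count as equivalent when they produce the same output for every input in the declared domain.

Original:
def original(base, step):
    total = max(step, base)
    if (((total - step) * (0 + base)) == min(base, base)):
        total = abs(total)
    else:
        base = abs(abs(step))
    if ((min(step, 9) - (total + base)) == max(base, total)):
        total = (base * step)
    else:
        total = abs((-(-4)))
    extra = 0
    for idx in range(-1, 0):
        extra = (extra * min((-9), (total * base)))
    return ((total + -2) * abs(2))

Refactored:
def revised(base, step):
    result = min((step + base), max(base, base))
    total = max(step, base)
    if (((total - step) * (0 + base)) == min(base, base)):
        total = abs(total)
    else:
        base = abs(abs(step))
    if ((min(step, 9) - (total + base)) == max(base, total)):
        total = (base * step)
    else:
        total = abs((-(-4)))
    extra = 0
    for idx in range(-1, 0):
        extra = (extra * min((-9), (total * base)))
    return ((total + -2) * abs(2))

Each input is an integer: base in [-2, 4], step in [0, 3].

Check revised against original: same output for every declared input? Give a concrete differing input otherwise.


The two versions differ — the changes include statement counts differ, min/max/abs usage differs, local variable names differ, arithmetic usage differs.
As a probe, take base=0, step=3: original runs total := 3 | (((total - step) * (0 + base)) == min(base, base)): true | total := 3 | ((min(step, 9) - (total + base)) == max(base, total)): false | total := 4 | extra := 0 | iter idx=-1: | extra := 0 | result 4; revised runs result := 0 | total := 3 | (((total - step) * (0 + base)) == min(base, base)): true | total := 3 | ((min(step, 9) - (total + base)) == max(base, total)): false | total := 4 | extra := 0 | iter idx=-1: | extra := 0 | result 4; both end at 4.
Every one of the 28 inputs gives matching results.
verdict: equivalent


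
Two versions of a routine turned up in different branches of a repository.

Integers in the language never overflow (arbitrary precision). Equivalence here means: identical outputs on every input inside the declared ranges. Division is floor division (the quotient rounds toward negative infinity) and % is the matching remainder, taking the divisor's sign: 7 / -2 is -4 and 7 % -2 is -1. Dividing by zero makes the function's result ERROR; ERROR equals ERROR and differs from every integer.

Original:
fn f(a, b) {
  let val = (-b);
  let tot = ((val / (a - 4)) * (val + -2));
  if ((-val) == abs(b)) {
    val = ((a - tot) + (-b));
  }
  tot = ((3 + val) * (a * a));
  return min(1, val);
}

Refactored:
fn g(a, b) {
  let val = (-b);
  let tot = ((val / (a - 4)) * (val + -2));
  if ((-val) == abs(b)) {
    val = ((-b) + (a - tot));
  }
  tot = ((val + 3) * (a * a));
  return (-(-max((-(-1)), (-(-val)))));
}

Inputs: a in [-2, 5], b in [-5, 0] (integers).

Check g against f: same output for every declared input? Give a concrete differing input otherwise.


a=-2, b=-5 yields 1 from f but 5 from g.
verdict: not equivalent; witness: a=-2, b=-5


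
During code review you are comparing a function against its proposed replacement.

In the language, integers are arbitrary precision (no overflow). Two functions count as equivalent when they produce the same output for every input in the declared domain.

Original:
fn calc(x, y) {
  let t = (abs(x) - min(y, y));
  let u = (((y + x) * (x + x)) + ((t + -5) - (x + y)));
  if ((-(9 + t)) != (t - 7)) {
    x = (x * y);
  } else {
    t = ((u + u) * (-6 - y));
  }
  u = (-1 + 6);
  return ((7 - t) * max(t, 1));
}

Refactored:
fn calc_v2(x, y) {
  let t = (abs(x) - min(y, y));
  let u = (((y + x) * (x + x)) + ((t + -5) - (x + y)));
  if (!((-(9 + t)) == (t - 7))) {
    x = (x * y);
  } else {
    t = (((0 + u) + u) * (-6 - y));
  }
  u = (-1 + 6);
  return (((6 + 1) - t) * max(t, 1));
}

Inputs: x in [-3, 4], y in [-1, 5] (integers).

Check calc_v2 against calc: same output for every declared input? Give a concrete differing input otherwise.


Reading the diff, among the changes: constant usage differs; and boolean connective usage differs; and comparison usage differs; and arithmetic usage differs.
Tracing x=0, y=-1: calc: t = 1; u = -3; ((-(9 + t)) != (t - 7)) -> true; x = 0; u = 5; return 6 | calc_v2: t = 1; u = -3; (!((-(9 + t)) == (t - 7))) -> true; x = 0; u = 5; return 6 — matching result 6.
Across all 56 domain points the two functions coincide.
verdict: equivalent


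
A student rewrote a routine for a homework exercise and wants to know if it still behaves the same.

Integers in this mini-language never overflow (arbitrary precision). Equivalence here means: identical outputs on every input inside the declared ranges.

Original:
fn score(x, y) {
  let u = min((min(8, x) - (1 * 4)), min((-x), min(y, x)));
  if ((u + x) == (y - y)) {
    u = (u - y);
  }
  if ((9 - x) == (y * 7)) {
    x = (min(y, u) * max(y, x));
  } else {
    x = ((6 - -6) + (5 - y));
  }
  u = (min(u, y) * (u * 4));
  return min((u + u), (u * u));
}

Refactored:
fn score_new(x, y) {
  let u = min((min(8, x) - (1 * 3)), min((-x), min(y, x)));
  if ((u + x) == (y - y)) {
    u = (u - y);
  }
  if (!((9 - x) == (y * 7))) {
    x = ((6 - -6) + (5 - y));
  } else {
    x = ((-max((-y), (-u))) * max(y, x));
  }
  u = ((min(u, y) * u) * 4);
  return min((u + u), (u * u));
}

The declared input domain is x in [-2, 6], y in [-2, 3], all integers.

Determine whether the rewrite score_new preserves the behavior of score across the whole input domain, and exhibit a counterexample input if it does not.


Consider the input x=-2, y=-2.
score: u := -6 | ((u + x) == (y - y)): false | ((9 - x) == (y * 7)): false | x := 19 | u := 144 | result 288
score_new: u := -5 | ((u + x) == (y - y)): false | (!((9 - x) == (y * 7))): true | x := 19 | u := 100 | result 200
288 != 200, so the rewrite changes behavior.
verdict: not equivalent; witness: x=-2, y=-2


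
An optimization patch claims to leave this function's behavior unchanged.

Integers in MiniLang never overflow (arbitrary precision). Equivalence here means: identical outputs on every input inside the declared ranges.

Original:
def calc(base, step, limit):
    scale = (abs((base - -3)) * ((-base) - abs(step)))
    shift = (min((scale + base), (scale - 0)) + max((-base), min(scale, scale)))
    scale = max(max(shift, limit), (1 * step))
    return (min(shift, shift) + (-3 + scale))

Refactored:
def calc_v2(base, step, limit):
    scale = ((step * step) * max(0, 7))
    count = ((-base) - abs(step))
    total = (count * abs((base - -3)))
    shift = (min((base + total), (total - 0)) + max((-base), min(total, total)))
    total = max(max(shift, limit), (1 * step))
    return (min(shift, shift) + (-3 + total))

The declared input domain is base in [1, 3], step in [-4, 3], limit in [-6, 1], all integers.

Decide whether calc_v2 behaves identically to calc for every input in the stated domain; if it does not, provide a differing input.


The suspicious edit (`1` became `0`) never changes the result for any input inside the declared domain.
Spot check at base=2, step=2, limit=-3 — calc: scale=-20, then shift=-22, then scale=2, then returns -23. calc_v2: scale=28, then count=-4, then total=-20, then shift=-22, then total=2, then returns -23. Both give -23.
Across all 192 domain points the two functions coincide.
verdict: equivalent


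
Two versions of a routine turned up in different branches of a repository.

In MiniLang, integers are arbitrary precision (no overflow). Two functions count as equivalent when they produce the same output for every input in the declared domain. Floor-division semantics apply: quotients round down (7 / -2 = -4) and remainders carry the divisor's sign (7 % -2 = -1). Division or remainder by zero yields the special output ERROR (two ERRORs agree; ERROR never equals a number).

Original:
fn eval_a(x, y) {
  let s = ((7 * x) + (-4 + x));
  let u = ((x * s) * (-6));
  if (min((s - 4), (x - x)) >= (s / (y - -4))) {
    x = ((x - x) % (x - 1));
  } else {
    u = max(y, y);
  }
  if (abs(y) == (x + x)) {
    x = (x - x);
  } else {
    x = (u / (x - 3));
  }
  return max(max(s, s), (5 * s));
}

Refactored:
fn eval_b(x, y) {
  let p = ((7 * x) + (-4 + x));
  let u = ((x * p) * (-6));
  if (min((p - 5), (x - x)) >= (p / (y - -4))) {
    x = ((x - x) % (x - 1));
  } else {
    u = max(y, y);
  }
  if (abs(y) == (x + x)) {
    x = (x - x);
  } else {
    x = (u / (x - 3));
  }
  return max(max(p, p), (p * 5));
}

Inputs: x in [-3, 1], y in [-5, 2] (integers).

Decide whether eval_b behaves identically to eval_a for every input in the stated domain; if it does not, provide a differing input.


There is a counterexample at x=1, y=1: ERROR on one side, 20 on the other.
eval_a: s becomes 4; next u becomes -24; next (min((s - 4), (x - x)) >= (s / (y - -4))) evaluates to true; next hits division by zero so the output is ERROR
eval_b: p becomes 4; next u becomes -24; next (min((p - 5), (x - x)) >= (p / (y - -4))) evaluates to false; next u becomes 1; next (abs(y) == (x + x)) evaluates to false; next x becomes -1; next final value 20
verdict: not equivalent; witness: x=1, y=1


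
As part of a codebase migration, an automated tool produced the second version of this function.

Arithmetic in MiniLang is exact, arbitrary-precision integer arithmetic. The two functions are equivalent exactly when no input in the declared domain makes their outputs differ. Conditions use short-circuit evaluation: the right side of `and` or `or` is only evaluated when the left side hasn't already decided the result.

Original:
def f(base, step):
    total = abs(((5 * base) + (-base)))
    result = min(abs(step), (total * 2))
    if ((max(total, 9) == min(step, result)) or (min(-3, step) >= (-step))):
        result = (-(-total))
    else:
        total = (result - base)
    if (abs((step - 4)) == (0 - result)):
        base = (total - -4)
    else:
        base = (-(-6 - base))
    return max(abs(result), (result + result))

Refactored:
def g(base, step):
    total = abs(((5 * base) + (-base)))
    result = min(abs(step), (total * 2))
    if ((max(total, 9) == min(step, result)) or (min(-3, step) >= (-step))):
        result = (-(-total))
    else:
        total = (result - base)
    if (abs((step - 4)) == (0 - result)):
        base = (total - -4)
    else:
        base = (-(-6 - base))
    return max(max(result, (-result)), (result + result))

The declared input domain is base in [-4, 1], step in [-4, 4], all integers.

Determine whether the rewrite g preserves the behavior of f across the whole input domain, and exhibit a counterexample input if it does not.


Comparing the listings, the differences include: min/max/abs usage differs.
Spot check at base=-2, step=4 — f: total = 8; result = 4; ((max(total, 9) == min(step, result)) or (min(-3, step) >= (-step))) -> true; result = 8; (abs((step - 4)) == (0 - result)) -> false; base = 4; return 16. g: total = 8; result = 4; ((max(total, 9) == min(step, result)) or (min(-3, step) >= (-step))) -> true; result = 8; (abs((step - 4)) == (0 - result)) -> false; base = 4; return 16. Both give 16.
Checked all 54 inputs in the declared domain: the outputs agree on every one.
verdict: equivalent
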